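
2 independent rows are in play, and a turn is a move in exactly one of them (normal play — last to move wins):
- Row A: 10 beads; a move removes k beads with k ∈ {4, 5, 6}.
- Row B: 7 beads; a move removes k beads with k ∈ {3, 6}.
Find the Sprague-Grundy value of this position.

2

Grundy values for row A (subtraction set {4, 5, 6}):
g(0) = mex{} = 0
g(1) = mex{} = 0
g(2) = mex{} = 0
g(3) = mex{} = 0
g(4) = mex{0} = 1
g(5) = mex{0} = 1
g(6) = mex{0} = 1
g(7) = mex{0} = 1
g(8) = mex{0,1} = 2
g(9) = mex{0,1} = 2
g(10) = mex{1} = 0
So g(10) = 0.
Grundy values for row B (subtraction set {3, 6}):
k:     0  1  2  3  4  5  6  7
g(k):  0  0  0  1  1  1  2  2
So g(7) = 2.
By the Sprague-Grundy theorem, the Grundy value of a sum of independent games is the XOR of the component values.
Combined value = 0 XOR 2 = 2.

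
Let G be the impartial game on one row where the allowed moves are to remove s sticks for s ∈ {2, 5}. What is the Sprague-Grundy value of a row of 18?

0

Build the Grundy sequence with g(k) = mex{g(k−s) : s ∈ {2, 5}, s ≤ k}:
k:     0  1  2  3  4  5  6  7  8  9 10 11 12 13 14 15 16 17 18
g(k):  0  0  1  1  0  2  1  0  0  1  1  0  2  1  0  0  1  1  0
So g(18) = 0.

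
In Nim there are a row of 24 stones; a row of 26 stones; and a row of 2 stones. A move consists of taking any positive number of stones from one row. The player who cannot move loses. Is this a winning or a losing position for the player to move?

Losing position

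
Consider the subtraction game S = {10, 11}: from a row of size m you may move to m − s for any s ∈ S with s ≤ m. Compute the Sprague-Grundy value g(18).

1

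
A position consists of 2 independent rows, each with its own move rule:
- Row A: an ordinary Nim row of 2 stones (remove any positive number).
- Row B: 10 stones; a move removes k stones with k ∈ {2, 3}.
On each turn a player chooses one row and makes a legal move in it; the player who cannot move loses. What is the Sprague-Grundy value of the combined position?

Row A is a plain Nim row of size 2, so its Grundy value is 2.
Build the Grundy sequence for row B with g(k) = mex{g(k−s) : s ∈ {2, 3}, s ≤ k}:
k:     0  1  2  3  4  5  6  7  8  9 10
g(k):  0  0  1  1  2  0  0  1  1  2  0
So g(10) = 0.
The value of a disjunctive sum is the nim-sum of the parts.
Combined value = 2 XOR 0 = 2.

2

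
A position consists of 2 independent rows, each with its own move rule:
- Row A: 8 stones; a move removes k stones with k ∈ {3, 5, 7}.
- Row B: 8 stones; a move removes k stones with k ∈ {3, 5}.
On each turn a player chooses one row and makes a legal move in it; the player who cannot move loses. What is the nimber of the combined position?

For row A, compute g(0), g(1), … with moves {3, 5, 7}:
k:     0  1  2  3  4  5  6  7  8
g(k):  0  0  0  1  1  1  2  2  2
So g(8) = 2.
Grundy values for row B (subtraction set {3, 5}):
g(0) = mex{} = 0
g(1) = mex{} = 0
g(2) = mex{} = 0
g(3) = mex{0} = 1
g(4) = mex{0} = 1
g(5) = mex{0} = 1
g(6) = mex{0,1} = 2
g(7) = mex{0,1} = 2
g(8) = mex{1} = 0
So g(8) = 0.
By the Sprague-Grundy theorem, the Grundy value of a sum of independent games is the XOR of the component values.
Combined value = 2 XOR 0 = 2.

2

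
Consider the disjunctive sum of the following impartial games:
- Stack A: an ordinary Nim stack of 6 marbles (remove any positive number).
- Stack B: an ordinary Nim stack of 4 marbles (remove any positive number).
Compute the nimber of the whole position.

Stack A is a plain Nim stack of size 6, so its Grundy value is 6.
Stack B is a plain Nim stack of size 4, so its Grundy value is 4.
By the Sprague-Grundy theorem, the Grundy value of a sum of independent games is the XOR of the component values.
Combined value = 6 XOR 4 = 2.

2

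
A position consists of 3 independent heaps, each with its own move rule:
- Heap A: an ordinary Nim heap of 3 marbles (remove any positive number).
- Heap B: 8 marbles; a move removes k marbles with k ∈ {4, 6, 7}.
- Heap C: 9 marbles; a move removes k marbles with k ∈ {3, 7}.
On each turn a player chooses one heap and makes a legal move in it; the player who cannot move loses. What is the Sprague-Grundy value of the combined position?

0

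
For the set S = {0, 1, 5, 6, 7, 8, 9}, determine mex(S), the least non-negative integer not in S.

2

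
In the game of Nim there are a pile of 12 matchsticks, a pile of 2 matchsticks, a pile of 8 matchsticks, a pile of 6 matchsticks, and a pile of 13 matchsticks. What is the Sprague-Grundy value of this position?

Nim-sum: 12 XOR 2 XOR 8 XOR 6 XOR 13 = 13.

13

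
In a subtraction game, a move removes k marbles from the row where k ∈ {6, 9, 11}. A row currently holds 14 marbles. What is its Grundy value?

2

Compute g(0), g(1), … for moves {6, 9, 11}:
g(0) = mex{} = 0
g(1) = mex{} = 0
g(2) = mex{} = 0
g(3) = mex{} = 0
g(4) = mex{} = 0
g(5) = mex{} = 0
g(6) = mex{0} = 1
g(7) = mex{0} = 1
g(8) = mex{0} = 1
g(9) = mex{0} = 1
g(10) = mex{0} = 1
g(11) = mex{0} = 1
g(12) = mex{0,1} = 2
g(13) = mex{0,1} = 2
g(14) = mex{0,1} = 2
So g(14) = 2.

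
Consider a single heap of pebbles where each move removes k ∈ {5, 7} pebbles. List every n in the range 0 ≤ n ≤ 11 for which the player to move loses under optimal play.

0, 1, 2, 3, 4

Build the Grundy sequence with g(k) = mex{g(k−s) : s ∈ {5, 7}, s ≤ k}:
g(0) = mex{} = 0
g(1) = mex{} = 0
g(2) = mex{} = 0
g(3) = mex{} = 0
g(4) = mex{} = 0
g(5) = mex{0} = 1
g(6) = mex{0} = 1
g(7) = mex{0} = 1
g(8) = mex{0} = 1
g(9) = mex{0} = 1
g(10) = mex{0,1} = 2
g(11) = mex{0,1} = 2
The P-positions (g = 0) in 0..11 are 0, 1, 2, 3, 4.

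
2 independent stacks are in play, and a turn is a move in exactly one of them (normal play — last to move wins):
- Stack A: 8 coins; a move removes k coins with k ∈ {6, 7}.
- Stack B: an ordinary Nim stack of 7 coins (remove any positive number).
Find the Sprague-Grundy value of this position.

For stack A, compute g(0), g(1), … with moves {6, 7}:
g(0) = mex{} = 0
g(1) = mex{} = 0
g(2) = mex{} = 0
g(3) = mex{} = 0
g(4) = mex{} = 0
g(5) = mex{} = 0
g(6) = mex{0} = 1
g(7) = mex{0} = 1
g(8) = mex{0} = 1
So g(8) = 1.
Stack B is a plain Nim stack of size 7, so its Grundy value is 7.
The value of a disjunctive sum is the nim-sum of the parts.
Combined value = 1 ⊕ 7 = 6.

6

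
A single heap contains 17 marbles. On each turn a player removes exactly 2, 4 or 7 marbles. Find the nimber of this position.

1

Grundy values for subtraction set {2, 4, 7}:
k:     0  1  2  3  4  5  6  7  8  9 10 11 12 13 14 15 16 17
g(k):  0  0  1  1  2  2  0  3  1  0  2  1  0  2  1  0  2  1
So g(17) = 1.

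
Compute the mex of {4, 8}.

0

0 is not in the set, so the mex is 0.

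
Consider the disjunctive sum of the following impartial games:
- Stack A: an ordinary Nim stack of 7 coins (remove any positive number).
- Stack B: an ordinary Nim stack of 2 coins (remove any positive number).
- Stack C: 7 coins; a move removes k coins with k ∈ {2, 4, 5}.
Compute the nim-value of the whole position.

Stack A is a plain Nim stack of size 7, so its Grundy value is 7.
Stack B is a plain Nim stack of size 2, so its Grundy value is 2.
Build the Grundy sequence for stack C with g(k) = mex{g(k−s) : s ∈ {2, 4, 5}, s ≤ k}:
k:     0  1  2  3  4  5  6  7
g(k):  0  0  1  1  2  2  3  0
So g(7) = 0.
The value of a disjunctive sum is the nim-sum of the parts.
Combined value = 7 ⊕ 2 ⊕ 0 = 5.

5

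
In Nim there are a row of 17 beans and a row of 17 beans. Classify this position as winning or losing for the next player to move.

Losing position

Nim-sum: 17 ^ 17 = 0.
The nim-sum is 0, so this is a P-position: the player to move is in a losing position under optimal play.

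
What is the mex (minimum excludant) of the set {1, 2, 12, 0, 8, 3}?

The values 0, 1, 2, 3 are all present; 4 is the first non-negative integer missing from the set.

4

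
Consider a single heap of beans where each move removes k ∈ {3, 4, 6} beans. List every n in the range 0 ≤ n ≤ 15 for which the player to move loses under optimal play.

0, 1, 2, 9, 10, 11

Build the Grundy sequence with g(k) = mex{g(k−s) : s ∈ {3, 4, 6}, s ≤ k}:
k:     0  1  2  3  4  5  6  7  8  9 10 11 12 13 14 15
g(k):  0  0  0  1  1  1  2  2  2  0  0  0  1  1  1  2
The P-positions (g = 0) in 0..15 are 0, 1, 2, 9, 10, 11.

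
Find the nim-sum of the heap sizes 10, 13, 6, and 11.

Nim-sum: 10 ⊕ 13 ⊕ 6 ⊕ 11 = 10.

10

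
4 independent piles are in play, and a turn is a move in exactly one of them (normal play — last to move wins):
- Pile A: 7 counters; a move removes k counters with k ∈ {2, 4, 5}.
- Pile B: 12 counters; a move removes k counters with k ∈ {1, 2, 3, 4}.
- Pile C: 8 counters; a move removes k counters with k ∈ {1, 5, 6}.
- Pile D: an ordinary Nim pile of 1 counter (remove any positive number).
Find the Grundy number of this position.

1

Grundy values for pile A (subtraction set {2, 4, 5}):
g(0) = mex{} = 0
g(1) = mex{} = 0
g(2) = mex{0} = 1
g(3) = mex{0} = 1
g(4) = mex{0,1} = 2
g(5) = mex{0,1} = 2
g(6) = mex{0,1,2} = 3
g(7) = mex{1,2} = 0
So g(7) = 0.
For pile B, compute g(0), g(1), … with moves {1, 2, 3, 4}:
k:     0  1  2  3  4  5  6  7  8  9 10 11 12
g(k):  0  1  2  3  4  0  1  2  3  4  0  1  2
So g(12) = 2.
Grundy values for pile C (subtraction set {1, 5, 6}):
g(0) = mex{} = 0
g(1) = mex{0} = 1
g(2) = mex{1} = 0
g(3) = mex{0} = 1
g(4) = mex{1} = 0
g(5) = mex{0} = 1
g(6) = mex{0,1} = 2
g(7) = mex{0,1,2} = 3
g(8) = mex{0,1,3} = 2
So g(8) = 2.
Pile D is a plain Nim pile of size 1, so its Grundy value is 1.
The value of a disjunctive sum is the nim-sum of the parts.
Combined value = 0 ⊕ 2 ⊕ 2 ⊕ 1 = 1.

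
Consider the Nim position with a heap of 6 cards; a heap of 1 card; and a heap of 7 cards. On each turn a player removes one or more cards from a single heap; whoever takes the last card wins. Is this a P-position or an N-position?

Nim-sum: 6 XOR 1 XOR 7 = 0.
The nim-sum is 0, so this is a P-position: the player to move is in a losing position under optimal play.

P-position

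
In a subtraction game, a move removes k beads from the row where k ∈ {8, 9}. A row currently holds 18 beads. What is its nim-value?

0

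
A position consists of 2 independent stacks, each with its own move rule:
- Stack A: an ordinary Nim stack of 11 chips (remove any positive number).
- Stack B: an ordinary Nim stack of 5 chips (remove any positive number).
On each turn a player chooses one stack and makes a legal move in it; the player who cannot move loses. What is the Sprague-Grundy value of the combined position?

14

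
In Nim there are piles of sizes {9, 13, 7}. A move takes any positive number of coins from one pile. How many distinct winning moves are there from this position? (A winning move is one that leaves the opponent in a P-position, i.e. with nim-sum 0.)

Nim-sum: 9 XOR 13 XOR 7 = 3.
The overall nim-sum is X = 3. A pile of size p has a winning move iff p XOR X < p (reduce it to p XOR X).
  9: 9 XOR 3 = 10 ≥ 9 — no move.
  13: 13 XOR 3 = 14 ≥ 13 — no move.
  7: 7 XOR 3 = 4 < 7 — winning move (to 4).
That gives 1 winning move.

1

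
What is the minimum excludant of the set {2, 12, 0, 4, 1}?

The values 0, 1, 2 are all present; 3 is the first non-negative integer missing from the set.

3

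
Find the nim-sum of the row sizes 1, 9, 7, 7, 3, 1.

10

Write each in binary and XOR column by column:
  0001  (1)
  1001  (9)
  0111  (7)
  0111  (7)
  0011  (3)
  0001  (1)
  ----
  1010  (10)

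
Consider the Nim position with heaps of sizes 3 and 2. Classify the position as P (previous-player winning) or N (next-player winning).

N-position

In binary:
  11  (3)
  10  (2)
  --
  01  (1)
The nim-sum is 1 ≠ 0, so this is an N-position: the player to move can win.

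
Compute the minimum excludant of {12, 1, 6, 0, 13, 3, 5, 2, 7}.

The values 0, 1, 2, 3 are all present; 4 is the first non-negative integer missing from the set.

4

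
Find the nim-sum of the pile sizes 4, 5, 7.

6

In binary:
  100  (4)
  101  (5)
  111  (7)
  ---
  110  (6)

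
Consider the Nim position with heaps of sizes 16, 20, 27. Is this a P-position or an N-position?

Nim-sum: 16 ^ 20 ^ 27 = 31.
The nim-sum is 31 ≠ 0, so this is an N-position: the player to move can win.

N-position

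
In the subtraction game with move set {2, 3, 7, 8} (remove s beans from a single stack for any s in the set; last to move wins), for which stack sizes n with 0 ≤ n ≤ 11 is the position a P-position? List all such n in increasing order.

0, 1, 5, 6, 10, 11

Compute g(0), g(1), … for moves {2, 3, 7, 8}:
k:     0  1  2  3  4  5  6  7  8  9 10 11
g(k):  0  0  1  1  2  0  0  1  1  2  0  0
The P-positions (g = 0) in 0..11 are 0, 1, 5, 6, 10, 11.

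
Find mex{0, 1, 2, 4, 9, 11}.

3

The values 0, 1, 2 are all present; 3 is the first non-negative integer missing from the set.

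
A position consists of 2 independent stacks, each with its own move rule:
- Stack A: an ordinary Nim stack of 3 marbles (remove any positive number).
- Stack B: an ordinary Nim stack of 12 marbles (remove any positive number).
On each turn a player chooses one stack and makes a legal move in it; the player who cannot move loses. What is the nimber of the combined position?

15

Stack A is a plain Nim stack of size 3, so its Grundy value is 3.
Stack B is a plain Nim stack of size 12, so its Grundy value is 12.
The value of a disjunctive sum is the nim-sum of the parts.
Combined value = 3 XOR 12 = 15.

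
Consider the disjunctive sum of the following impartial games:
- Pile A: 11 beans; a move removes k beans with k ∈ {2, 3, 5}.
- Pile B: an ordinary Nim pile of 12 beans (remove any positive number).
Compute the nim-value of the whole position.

For pile A, compute g(0), g(1), … with moves {2, 3, 5}:
k:     0  1  2  3  4  5  6  7  8  9 10 11
g(k):  0  0  1  1  2  2  3  0  0  1  1  2
So g(11) = 2.
Pile B is a plain Nim pile of size 12, so its Grundy value is 12.
By the Sprague-Grundy theorem, the Grundy value of a sum of independent games is the XOR of the component values.
Combined value = 2 ⊕ 12 = 14.

14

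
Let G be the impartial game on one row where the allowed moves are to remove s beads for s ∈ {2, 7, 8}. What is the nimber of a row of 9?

Grundy values for subtraction set {2, 7, 8}:
k:     0  1  2  3  4  5  6  7  8  9
g(k):  0  0  1  1  0  0  1  1  2  2
So g(9) = 2.

2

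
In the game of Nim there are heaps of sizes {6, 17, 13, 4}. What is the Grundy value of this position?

30

Compute the nim-sum pairwise:
6 ⊕ 17 = 23
23 ⊕ 13 = 26
26 ⊕ 4 = 30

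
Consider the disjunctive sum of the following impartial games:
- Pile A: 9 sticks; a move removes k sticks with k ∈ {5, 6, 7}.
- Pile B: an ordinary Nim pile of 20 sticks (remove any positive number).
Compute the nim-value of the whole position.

21

Build the Grundy sequence for pile A with g(k) = mex{g(k−s) : s ∈ {5, 6, 7}, s ≤ k}:
g(0) = mex{} = 0
g(1) = mex{} = 0
g(2) = mex{} = 0
g(3) = mex{} = 0
g(4) = mex{} = 0
g(5) = mex{0} = 1
g(6) = mex{0} = 1
g(7) = mex{0} = 1
g(8) = mex{0} = 1
g(9) = mex{0} = 1
So g(9) = 1.
Pile B is a plain Nim pile of size 20, so its Grundy value is 20.
By the Sprague-Grundy theorem, the Grundy value of a sum of independent games is the XOR of the component values.
Combined value = 1 ⊕ 20 = 21.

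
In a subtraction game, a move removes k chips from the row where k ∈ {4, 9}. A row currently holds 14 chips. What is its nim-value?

Build the Grundy sequence with g(k) = mex{g(k−s) : s ∈ {4, 9}, s ≤ k}:
g(0) = mex{} = 0
g(1) = mex{} = 0
g(2) = mex{} = 0
g(3) = mex{} = 0
g(4) = mex{0} = 1
g(5) = mex{0} = 1
g(6) = mex{0} = 1
g(7) = mex{0} = 1
g(8) = mex{1} = 0
g(9) = mex{0,1} = 2
g(10) = mex{0,1} = 2
g(11) = mex{0,1} = 2
g(12) = mex{0} = 1
g(13) = mex{1,2} = 0
g(14) = mex{1,2} = 0
So g(14) = 0.

0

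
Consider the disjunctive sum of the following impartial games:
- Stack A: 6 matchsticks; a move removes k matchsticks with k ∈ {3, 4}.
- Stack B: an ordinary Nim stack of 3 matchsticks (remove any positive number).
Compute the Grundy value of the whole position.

1

Build the Grundy sequence for stack A with g(k) = mex{g(k−s) : s ∈ {3, 4}, s ≤ k}:
k:     0  1  2  3  4  5  6
g(k):  0  0  0  1  1  1  2
So g(6) = 2.
Stack B is a plain Nim stack of size 3, so its Grundy value is 3.
The value of a disjunctive sum is the nim-sum of the parts.
Combined value = 2 ⊕ 3 = 1.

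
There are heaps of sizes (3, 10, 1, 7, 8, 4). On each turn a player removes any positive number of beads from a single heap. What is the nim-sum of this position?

3

Compute the nim-sum pairwise:
3 XOR 10 = 9
9 XOR 1 = 8
8 XOR 7 = 15
15 XOR 8 = 7
7 XOR 4 = 3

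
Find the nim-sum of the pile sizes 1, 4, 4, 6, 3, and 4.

0

Bitwise XOR of the heap sizes:
  001  (1)
  100  (4)
  100  (4)
  110  (6)
  011  (3)
  100  (4)
  ---
  000  (0)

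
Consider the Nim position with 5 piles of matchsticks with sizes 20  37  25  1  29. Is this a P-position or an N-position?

N-position

Compute the nim-sum pairwise:
20 XOR 37 = 49
49 XOR 25 = 40
40 XOR 1 = 41
41 XOR 29 = 52
The nim-sum is 52 ≠ 0, so this is an N-position: the player to move can win.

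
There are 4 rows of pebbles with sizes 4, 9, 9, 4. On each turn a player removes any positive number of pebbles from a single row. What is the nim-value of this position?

0

Nim-sum: 4 ^ 9 ^ 9 ^ 4 = 0.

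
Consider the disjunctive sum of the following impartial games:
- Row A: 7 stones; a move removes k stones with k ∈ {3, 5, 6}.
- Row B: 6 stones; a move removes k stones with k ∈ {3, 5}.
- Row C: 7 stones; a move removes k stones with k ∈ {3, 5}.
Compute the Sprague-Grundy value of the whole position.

2

Build the Grundy sequence for row A with g(k) = mex{g(k−s) : s ∈ {3, 5, 6}, s ≤ k}:
k:     0  1  2  3  4  5  6  7
g(k):  0  0  0  1  1  1  2  2
So g(7) = 2.
For row B, compute g(0), g(1), … with moves {3, 5}:
k:     0  1  2  3  4  5  6
g(k):  0  0  0  1  1  1  2
So g(6) = 2.
For row C, compute g(0), g(1), … with moves {3, 5}:
g(0) = mex{} = 0
g(1) = mex{} = 0
g(2) = mex{} = 0
g(3) = mex{0} = 1
g(4) = mex{0} = 1
g(5) = mex{0} = 1
g(6) = mex{0,1} = 2
g(7) = mex{0,1} = 2
So g(7) = 2.
The value of a disjunctive sum is the nim-sum of the parts.
Combined value = 2 XOR 2 XOR 2 = 2.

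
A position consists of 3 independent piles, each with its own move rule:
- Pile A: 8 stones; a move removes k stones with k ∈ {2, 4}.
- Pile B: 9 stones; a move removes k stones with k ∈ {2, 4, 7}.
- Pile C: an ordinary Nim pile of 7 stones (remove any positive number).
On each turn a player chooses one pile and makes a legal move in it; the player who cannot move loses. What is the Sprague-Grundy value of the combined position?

Grundy values for pile A (subtraction set {2, 4}):
g(0) = mex{} = 0
g(1) = mex{} = 0
g(2) = mex{0} = 1
g(3) = mex{0} = 1
g(4) = mex{0,1} = 2
g(5) = mex{0,1} = 2
g(6) = mex{1,2} = 0
g(7) = mex{1,2} = 0
g(8) = mex{0,2} = 1
So g(8) = 1.
Grundy values for pile B (subtraction set {2, 4, 7}):
k:     0  1  2  3  4  5  6  7  8  9
g(k):  0  0  1  1  2  2  0  3  1  0
So g(9) = 0.
Pile C is a plain Nim pile of size 7, so its Grundy value is 7.
By the Sprague-Grundy theorem, the Grundy value of a sum of independent games is the XOR of the component values.
Combined value = 1 XOR 0 XOR 7 = 6.

6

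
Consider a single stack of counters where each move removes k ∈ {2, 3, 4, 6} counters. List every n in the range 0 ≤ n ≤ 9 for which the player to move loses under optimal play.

Compute g(0), g(1), … for moves {2, 3, 4, 6}:
k:     0  1  2  3  4  5  6  7  8  9
g(k):  0  0  1  1  2  2  3  3  0  0
The P-positions (g = 0) in 0..9 are 0, 1, 8, 9.

0, 1, 8, 9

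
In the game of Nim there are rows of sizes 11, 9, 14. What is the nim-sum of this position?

12

Nim-sum: 11 ⊕ 9 ⊕ 14 = 12.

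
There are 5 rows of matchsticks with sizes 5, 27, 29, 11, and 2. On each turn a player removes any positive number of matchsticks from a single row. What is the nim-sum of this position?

In binary:
  00101  (5)
  11011  (27)
  11101  (29)
  01011  (11)
  00010  (2)
  -----
  01010  (10)

10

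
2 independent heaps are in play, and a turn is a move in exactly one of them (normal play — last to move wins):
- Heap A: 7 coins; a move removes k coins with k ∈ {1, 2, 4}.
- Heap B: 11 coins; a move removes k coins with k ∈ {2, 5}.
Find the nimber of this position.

Grundy values for heap A (subtraction set {1, 2, 4}):
g(0) = mex{} = 0
g(1) = mex{0} = 1
g(2) = mex{0,1} = 2
g(3) = mex{1,2} = 0
g(4) = mex{0,2} = 1
g(5) = mex{0,1} = 2
g(6) = mex{1,2} = 0
g(7) = mex{0,2} = 1
So g(7) = 1.
Grundy values for heap B (subtraction set {2, 5}):
g(0) = mex{} = 0
g(1) = mex{} = 0
g(2) = mex{0} = 1
g(3) = mex{0} = 1
g(4) = mex{1} = 0
g(5) = mex{0,1} = 2
g(6) = mex{0} = 1
g(7) = mex{1,2} = 0
g(8) = mex{1} = 0
g(9) = mex{0} = 1
g(10) = mex{0,2} = 1
g(11) = mex{1} = 0
So g(11) = 0.
The value of a disjunctive sum is the nim-sum of the parts.
Combined value = 1 XOR 0 = 1.

1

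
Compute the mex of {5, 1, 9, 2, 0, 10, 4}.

The values 0, 1, 2 are all present; 3 is the first non-negative integer missing from the set.

3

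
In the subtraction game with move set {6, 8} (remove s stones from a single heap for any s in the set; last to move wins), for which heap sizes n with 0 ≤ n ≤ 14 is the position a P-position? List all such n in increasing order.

Grundy values for subtraction set {6, 8}:
g(0) = mex{} = 0
g(1) = mex{} = 0
g(2) = mex{} = 0
g(3) = mex{} = 0
g(4) = mex{} = 0
g(5) = mex{} = 0
g(6) = mex{0} = 1
g(7) = mex{0} = 1
g(8) = mex{0} = 1
g(9) = mex{0} = 1
g(10) = mex{0} = 1
g(11) = mex{0} = 1
g(12) = mex{0,1} = 2
g(13) = mex{0,1} = 2
g(14) = mex{1} = 0
The P-positions (g = 0) in 0..14 are 0, 1, 2, 3, 4, 5, 14.

0, 1, 2, 3, 4, 5, 14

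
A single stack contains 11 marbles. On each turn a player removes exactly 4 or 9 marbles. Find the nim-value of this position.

Compute g(0), g(1), … for moves {4, 9}:
k:     0  1  2  3  4  5  6  7  8  9 10 11
g(k):  0  0  0  0  1  1  1  1  0  2  2  2
So g(11) = 2.

2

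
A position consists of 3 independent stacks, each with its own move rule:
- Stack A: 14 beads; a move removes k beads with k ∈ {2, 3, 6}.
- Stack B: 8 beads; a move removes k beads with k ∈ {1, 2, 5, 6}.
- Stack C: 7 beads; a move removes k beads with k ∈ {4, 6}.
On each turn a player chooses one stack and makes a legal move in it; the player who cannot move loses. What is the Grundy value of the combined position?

0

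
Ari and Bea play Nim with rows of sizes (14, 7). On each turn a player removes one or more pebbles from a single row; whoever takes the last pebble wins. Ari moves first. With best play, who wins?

Nim-sum: 14 ⊕ 7 = 9.
The nim-sum is 9 ≠ 0, so this is an N-position: the player to move can win; Ari has a winning move.

Ari wins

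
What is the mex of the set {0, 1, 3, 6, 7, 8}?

The values 0, 1 are all present; 2 is the first non-negative integer missing from the set.

2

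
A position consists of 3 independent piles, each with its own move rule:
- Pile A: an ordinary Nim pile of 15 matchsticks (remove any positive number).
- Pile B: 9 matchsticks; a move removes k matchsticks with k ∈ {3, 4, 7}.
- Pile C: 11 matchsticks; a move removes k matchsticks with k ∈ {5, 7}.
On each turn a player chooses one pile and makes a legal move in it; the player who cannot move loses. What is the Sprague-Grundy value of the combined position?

Pile A is a plain Nim pile of size 15, so its Grundy value is 15.
Build the Grundy sequence for pile B with g(k) = mex{g(k−s) : s ∈ {3, 4, 7}, s ≤ k}:
k:     0  1  2  3  4  5  6  7  8  9
g(k):  0  0  0  1  1  1  2  2  2  3
So g(9) = 3.
For pile C, compute g(0), g(1), … with moves {5, 7}:
k:     0  1  2  3  4  5  6  7  8  9 10 11
g(k):  0  0  0  0  0  1  1  1  1  1  2  2
So g(11) = 2.
The value of a disjunctive sum is the nim-sum of the parts.
Combined value = 15 ⊕ 3 ⊕ 2 = 14.

14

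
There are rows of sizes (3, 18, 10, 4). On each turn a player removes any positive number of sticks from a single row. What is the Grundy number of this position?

31

Nim-sum: 3 XOR 18 XOR 10 XOR 4 = 31.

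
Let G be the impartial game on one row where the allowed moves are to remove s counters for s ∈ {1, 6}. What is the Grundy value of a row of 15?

1

Build the Grundy sequence with g(k) = mex{g(k−s) : s ∈ {1, 6}, s ≤ k}:
k:     0  1  2  3  4  5  6  7  8  9 10 11 12 13 14 15
g(k):  0  1  0  1  0  1  2  0  1  0  1  0  1  2  0  1
So g(15) = 1.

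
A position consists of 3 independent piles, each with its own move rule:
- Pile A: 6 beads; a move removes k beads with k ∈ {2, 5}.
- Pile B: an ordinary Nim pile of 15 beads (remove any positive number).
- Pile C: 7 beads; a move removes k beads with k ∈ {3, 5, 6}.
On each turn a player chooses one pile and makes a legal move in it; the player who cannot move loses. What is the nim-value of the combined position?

12

Grundy values for pile A (subtraction set {2, 5}):
g(0) = mex{} = 0
g(1) = mex{} = 0
g(2) = mex{0} = 1
g(3) = mex{0} = 1
g(4) = mex{1} = 0
g(5) = mex{0,1} = 2
g(6) = mex{0} = 1
So g(6) = 1.
Pile B is a plain Nim pile of size 15, so its Grundy value is 15.
Grundy values for pile C (subtraction set {3, 5, 6}):
k:     0  1  2  3  4  5  6  7
g(k):  0  0  0  1  1  1  2  2
So g(7) = 2.
By the Sprague-Grundy theorem, the Grundy value of a sum of independent games is the XOR of the component values.
Combined value = 1 XOR 15 XOR 2 = 12.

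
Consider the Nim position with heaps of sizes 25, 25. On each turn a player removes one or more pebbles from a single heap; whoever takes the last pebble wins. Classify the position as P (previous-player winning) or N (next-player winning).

Bitwise XOR of the heap sizes:
  11001  (25)
  11001  (25)
  -----
  00000  (0)
The nim-sum is 0, so this is a P-position: the player to move is in a losing position under optimal play.

P-position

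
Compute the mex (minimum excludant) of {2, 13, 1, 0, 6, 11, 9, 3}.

4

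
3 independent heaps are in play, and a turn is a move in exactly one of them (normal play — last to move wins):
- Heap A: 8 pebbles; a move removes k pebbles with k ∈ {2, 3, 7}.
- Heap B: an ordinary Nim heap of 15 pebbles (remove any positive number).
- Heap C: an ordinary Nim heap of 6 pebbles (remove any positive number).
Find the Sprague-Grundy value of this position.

8

Build the Grundy sequence for heap A with g(k) = mex{g(k−s) : s ∈ {2, 3, 7}, s ≤ k}:
k:     0  1  2  3  4  5  6  7  8
g(k):  0  0  1  1  2  0  0  1  1
So g(8) = 1.
Heap B is a plain Nim heap of size 15, so its Grundy value is 15.
Heap C is a plain Nim heap of size 6, so its Grundy value is 6.
The value of a disjunctive sum is the nim-sum of the parts.
Combined value = 1 XOR 15 XOR 6 = 8.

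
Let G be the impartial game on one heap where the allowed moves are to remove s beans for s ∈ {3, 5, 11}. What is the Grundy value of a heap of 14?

2

Build the Grundy sequence with g(k) = mex{g(k−s) : s ∈ {3, 5, 11}, s ≤ k}:
g(0) = mex{} = 0
g(1) = mex{} = 0
g(2) = mex{} = 0
g(3) = mex{0} = 1
g(4) = mex{0} = 1
g(5) = mex{0} = 1
g(6) = mex{0,1} = 2
g(7) = mex{0,1} = 2
g(8) = mex{1} = 0
g(9) = mex{1,2} = 0
g(10) = mex{1,2} = 0
g(11) = mex{0,2} = 1
g(12) = mex{0,2} = 1
g(13) = mex{0} = 1
g(14) = mex{0,1} = 2
So g(14) = 2.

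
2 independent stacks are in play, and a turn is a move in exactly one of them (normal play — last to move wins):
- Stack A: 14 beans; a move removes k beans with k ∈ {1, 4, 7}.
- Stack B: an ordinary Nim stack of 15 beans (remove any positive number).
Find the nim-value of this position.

Build the Grundy sequence for stack A with g(k) = mex{g(k−s) : s ∈ {1, 4, 7}, s ≤ k}:
g(0) = mex{} = 0
g(1) = mex{0} = 1
g(2) = mex{1} = 0
g(3) = mex{0} = 1
g(4) = mex{0,1} = 2
g(5) = mex{1,2} = 0
g(6) = mex{0} = 1
g(7) = mex{0,1} = 2
g(8) = mex{1,2} = 0
g(9) = mex{0} = 1
g(10) = mex{1} = 0
g(11) = mex{0,2} = 1
g(12) = mex{0,1} = 2
g(13) = mex{1,2} = 0
g(14) = mex{0,2} = 1
So g(14) = 1.
Stack B is a plain Nim stack of size 15, so its Grundy value is 15.
By the Sprague-Grundy theorem, the Grundy value of a sum of independent games is the XOR of the component values.
Combined value = 1 XOR 15 = 14.

14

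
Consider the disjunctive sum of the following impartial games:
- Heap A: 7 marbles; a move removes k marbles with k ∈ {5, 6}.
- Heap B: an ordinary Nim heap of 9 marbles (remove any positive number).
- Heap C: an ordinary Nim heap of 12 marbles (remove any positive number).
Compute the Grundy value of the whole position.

4

For heap A, compute g(0), g(1), … with moves {5, 6}:
g(0) = mex{} = 0
g(1) = mex{} = 0
g(2) = mex{} = 0
g(3) = mex{} = 0
g(4) = mex{} = 0
g(5) = mex{0} = 1
g(6) = mex{0} = 1
g(7) = mex{0} = 1
So g(7) = 1.
Heap B is a plain Nim heap of size 9, so its Grundy value is 9.
Heap C is a plain Nim heap of size 12, so its Grundy value is 12.
The value of a disjunctive sum is the nim-sum of the parts.
Combined value = 1 XOR 9 XOR 12 = 4.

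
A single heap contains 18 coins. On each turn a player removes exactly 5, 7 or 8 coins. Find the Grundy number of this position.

Build the Grundy sequence with g(k) = mex{g(k−s) : s ∈ {5, 7, 8}, s ≤ k}:
k:     0  1  2  3  4  5  6  7  8  9 10 11 12 13 14 15 16 17 18
g(k):  0  0  0  0  0  1  1  1  1  1  2  2  2  0  0  0  0  0  1
So g(18) = 1.

1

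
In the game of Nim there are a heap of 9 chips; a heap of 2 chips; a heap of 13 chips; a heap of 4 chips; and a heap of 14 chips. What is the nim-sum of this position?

Bitwise XOR of the heap sizes:
  1001  (9)
  0010  (2)
  1101  (13)
  0100  (4)
  1110  (14)
  ----
  1100  (12)

12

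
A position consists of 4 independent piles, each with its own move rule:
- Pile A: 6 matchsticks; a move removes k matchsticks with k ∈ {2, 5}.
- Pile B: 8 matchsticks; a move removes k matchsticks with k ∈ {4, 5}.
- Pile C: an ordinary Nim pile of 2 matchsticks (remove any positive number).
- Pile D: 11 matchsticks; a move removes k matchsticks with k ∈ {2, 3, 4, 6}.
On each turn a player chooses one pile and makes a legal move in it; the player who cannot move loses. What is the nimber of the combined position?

0

Build the Grundy sequence for pile A with g(k) = mex{g(k−s) : s ∈ {2, 5}, s ≤ k}:
k:     0  1  2  3  4  5  6
g(k):  0  0  1  1  0  2  1
So g(6) = 1.
For pile B, compute g(0), g(1), … with moves {4, 5}:
k:     0  1  2  3  4  5  6  7  8
g(k):  0  0  0  0  1  1  1  1  2
So g(8) = 2.
Pile C is a plain Nim pile of size 2, so its Grundy value is 2.
For pile D, compute g(0), g(1), … with moves {2, 3, 4, 6}:
k:     0  1  2  3  4  5  6  7  8  9 10 11
g(k):  0  0  1  1  2  2  3  3  0  0  1  1
So g(11) = 1.
By the Sprague-Grundy theorem, the Grundy value of a sum of independent games is the XOR of the component values.
Combined value = 1 ⊕ 2 ⊕ 2 ⊕ 1 = 0.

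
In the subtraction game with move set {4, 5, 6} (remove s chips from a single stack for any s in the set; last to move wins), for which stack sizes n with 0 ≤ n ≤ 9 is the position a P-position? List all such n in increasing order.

Compute g(0), g(1), … for moves {4, 5, 6}:
g(0) = mex{} = 0
g(1) = mex{} = 0
g(2) = mex{} = 0
g(3) = mex{} = 0
g(4) = mex{0} = 1
g(5) = mex{0} = 1
g(6) = mex{0} = 1
g(7) = mex{0} = 1
g(8) = mex{0,1} = 2
g(9) = mex{0,1} = 2
The P-positions (g = 0) in 0..9 are 0, 1, 2, 3.

0, 1, 2, 3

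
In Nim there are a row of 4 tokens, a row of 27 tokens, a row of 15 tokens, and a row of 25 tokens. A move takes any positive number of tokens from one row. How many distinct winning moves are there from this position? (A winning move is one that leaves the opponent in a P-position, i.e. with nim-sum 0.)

Write each in binary and XOR column by column:
  00100  (4)
  11011  (27)
  01111  (15)
  11001  (25)
  -----
  01001  (9)
The overall nim-sum is X = 9. A row of size p has a winning move iff p XOR X < p (reduce it to p XOR X).
  4: 4 XOR 9 = 13 ≥ 4 — no move.
  27: 27 XOR 9 = 18 < 27 — winning move (to 18).
  15: 15 XOR 9 = 6 < 15 — winning move (to 6).
  25: 25 XOR 9 = 16 < 25 — winning move (to 16).
That gives 3 winning moves.

3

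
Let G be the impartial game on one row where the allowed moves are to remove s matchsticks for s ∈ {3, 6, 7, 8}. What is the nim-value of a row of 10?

3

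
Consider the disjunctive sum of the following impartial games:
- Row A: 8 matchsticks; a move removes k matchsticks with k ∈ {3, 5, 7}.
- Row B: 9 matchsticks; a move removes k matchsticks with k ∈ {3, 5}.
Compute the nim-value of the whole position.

2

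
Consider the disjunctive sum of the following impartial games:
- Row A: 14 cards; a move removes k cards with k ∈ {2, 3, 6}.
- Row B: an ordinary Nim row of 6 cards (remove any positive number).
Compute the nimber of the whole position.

6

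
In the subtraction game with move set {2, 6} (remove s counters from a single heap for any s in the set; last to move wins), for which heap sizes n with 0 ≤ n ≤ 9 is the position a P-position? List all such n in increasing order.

Compute g(0), g(1), … for moves {2, 6}:
g(0) = mex{} = 0
g(1) = mex{} = 0
g(2) = mex{0} = 1
g(3) = mex{0} = 1
g(4) = mex{1} = 0
g(5) = mex{1} = 0
g(6) = mex{0} = 1
g(7) = mex{0} = 1
g(8) = mex{1} = 0
g(9) = mex{1} = 0
The P-positions (g = 0) in 0..9 are 0, 1, 4, 5, 8, 9.

0, 1, 4, 5, 8, 9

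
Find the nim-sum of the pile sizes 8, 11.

Nim-sum: 8 XOR 11 = 3.

3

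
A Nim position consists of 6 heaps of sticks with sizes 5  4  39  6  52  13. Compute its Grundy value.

In binary:
  000101  (5)
  000100  (4)
  100111  (39)
  000110  (6)
  110100  (52)
  001101  (13)
  ------
  011001  (25)

25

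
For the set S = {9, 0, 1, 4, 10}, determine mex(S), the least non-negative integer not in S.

2

The values 0, 1 are all present; 2 is the first non-negative integer missing from the set.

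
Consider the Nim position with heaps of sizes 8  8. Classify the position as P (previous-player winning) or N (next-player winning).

P-position

Compute the nim-sum pairwise:
8 XOR 8 = 0
The nim-sum is 0, so this is a P-position: the player to move is in a losing position under optimal play.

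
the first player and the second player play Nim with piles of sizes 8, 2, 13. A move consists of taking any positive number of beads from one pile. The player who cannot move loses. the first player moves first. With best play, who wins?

Write each in binary and XOR column by column:
  1000  (8)
  0010  (2)
  1101  (13)
  ----
  0111  (7)
The nim-sum is 7 ≠ 0, so this is an N-position: the player to move can win; the first player has a winning move.

the first player wins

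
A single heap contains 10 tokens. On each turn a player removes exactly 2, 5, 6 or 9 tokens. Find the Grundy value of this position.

1

Compute g(0), g(1), … for moves {2, 5, 6, 9}:
g(0) = mex{} = 0
g(1) = mex{} = 0
g(2) = mex{0} = 1
g(3) = mex{0} = 1
g(4) = mex{1} = 0
g(5) = mex{0,1} = 2
g(6) = mex{0} = 1
g(7) = mex{0,1,2} = 3
g(8) = mex{1} = 0
g(9) = mex{0,1,3} = 2
g(10) = mex{0,2} = 1
So g(10) = 1.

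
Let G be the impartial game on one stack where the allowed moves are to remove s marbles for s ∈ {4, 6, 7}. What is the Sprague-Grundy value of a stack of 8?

2

Compute g(0), g(1), … for moves {4, 6, 7}:
g(0) = mex{} = 0
g(1) = mex{} = 0
g(2) = mex{} = 0
g(3) = mex{} = 0
g(4) = mex{0} = 1
g(5) = mex{0} = 1
g(6) = mex{0} = 1
g(7) = mex{0} = 1
g(8) = mex{0,1} = 2
So g(8) = 2.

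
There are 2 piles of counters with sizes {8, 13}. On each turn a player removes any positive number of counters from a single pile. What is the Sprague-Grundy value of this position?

5

Compute the nim-sum pairwise:
8 XOR 13 = 5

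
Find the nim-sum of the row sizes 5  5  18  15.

Write each in binary and XOR column by column:
  00101  (5)
  00101  (5)
  10010  (18)
  01111  (15)
  -----
  11101  (29)

29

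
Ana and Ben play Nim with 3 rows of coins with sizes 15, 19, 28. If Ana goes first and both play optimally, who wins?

Compute the nim-sum pairwise:
15 XOR 19 = 28
28 XOR 28 = 0
The nim-sum is 0, so this is a P-position: the player to move is in a losing position under optimal play; Ana is about to move from it and so loses — Ben wins.

Ben wins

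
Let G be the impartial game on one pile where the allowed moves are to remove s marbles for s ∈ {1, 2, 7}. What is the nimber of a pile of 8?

Grundy values for subtraction set {1, 2, 7}:
g(0) = mex{} = 0
g(1) = mex{0} = 1
g(2) = mex{0,1} = 2
g(3) = mex{1,2} = 0
g(4) = mex{0,2} = 1
g(5) = mex{0,1} = 2
g(6) = mex{1,2} = 0
g(7) = mex{0,2} = 1
g(8) = mex{0,1} = 2
So g(8) = 2.

2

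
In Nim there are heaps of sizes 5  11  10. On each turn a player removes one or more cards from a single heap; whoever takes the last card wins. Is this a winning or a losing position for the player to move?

Winning position

Compute the nim-sum pairwise:
5 ⊕ 11 = 14
14 ⊕ 10 = 4
The nim-sum is 4 ≠ 0, so this is an N-position: the player to move can win.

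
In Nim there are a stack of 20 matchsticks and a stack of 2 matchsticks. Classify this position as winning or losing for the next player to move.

Winning position

Bitwise XOR of the heap sizes:
  10100  (20)
  00010  (2)
  -----
  10110  (22)
The nim-sum is 22 ≠ 0, so this is an N-position: the player to move can win.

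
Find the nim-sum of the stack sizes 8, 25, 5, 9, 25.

Nim-sum: 8 ⊕ 25 ⊕ 5 ⊕ 9 ⊕ 25 = 4.

4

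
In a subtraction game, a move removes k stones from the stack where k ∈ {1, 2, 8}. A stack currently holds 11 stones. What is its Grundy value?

2

Compute g(0), g(1), … for moves {1, 2, 8}:
k:     0  1  2  3  4  5  6  7  8  9 10 11
g(k):  0  1  2  0  1  2  0  1  2  0  1  2
So g(11) = 2.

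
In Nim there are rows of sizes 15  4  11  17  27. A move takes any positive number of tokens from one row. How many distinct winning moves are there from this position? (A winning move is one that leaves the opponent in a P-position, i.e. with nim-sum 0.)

3

Compute the nim-sum pairwise:
15 ^ 4 = 11
11 ^ 11 = 0
0 ^ 17 = 17
17 ^ 27 = 10
The overall nim-sum is X = 10. A row of size p has a winning move iff p XOR X < p (reduce it to p XOR X).
  15: 15 XOR 10 = 5 < 15 — winning move (to 5).
  4: 4 XOR 10 = 14 ≥ 4 — no move.
  11: 11 XOR 10 = 1 < 11 — winning move (to 1).
  17: 17 XOR 10 = 27 ≥ 17 — no move.
  27: 27 XOR 10 = 17 < 27 — winning move (to 17).
That gives 3 winning moves.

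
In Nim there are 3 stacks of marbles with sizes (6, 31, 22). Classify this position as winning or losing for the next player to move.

Winning position

Nim-sum: 6 XOR 31 XOR 22 = 15.
The nim-sum is 15 ≠ 0, so this is an N-position: the player to move can win.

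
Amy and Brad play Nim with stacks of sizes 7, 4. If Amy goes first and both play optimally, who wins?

Compute the nim-sum pairwise:
7 XOR 4 = 3
The nim-sum is 3 ≠ 0, so this is an N-position: the player to move can win; Amy has a winning move.

Amy wins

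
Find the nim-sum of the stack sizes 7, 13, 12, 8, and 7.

Bitwise XOR of the heap sizes:
  0111  (7)
  1101  (13)
  1100  (12)
  1000  (8)
  0111  (7)
  ----
  1001  (9)

9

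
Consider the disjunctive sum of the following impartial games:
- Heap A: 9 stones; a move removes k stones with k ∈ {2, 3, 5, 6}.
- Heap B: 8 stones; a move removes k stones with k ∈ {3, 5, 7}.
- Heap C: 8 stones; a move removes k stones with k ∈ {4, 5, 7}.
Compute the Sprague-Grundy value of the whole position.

Build the Grundy sequence for heap A with g(k) = mex{g(k−s) : s ∈ {2, 3, 5, 6}, s ≤ k}:
k:     0  1  2  3  4  5  6  7  8  9
g(k):  0  0  1  1  2  2  3  3  0  0
So g(9) = 0.
Grundy values for heap B (subtraction set {3, 5, 7}):
k:     0  1  2  3  4  5  6  7  8
g(k):  0  0  0  1  1  1  2  2  2
So g(8) = 2.
Grundy values for heap C (subtraction set {4, 5, 7}):
k:     0  1  2  3  4  5  6  7  8
g(k):  0  0  0  0  1  1  1  1  2
So g(8) = 2.
The value of a disjunctive sum is the nim-sum of the parts.
Combined value = 0 XOR 2 XOR 2 = 0.

0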